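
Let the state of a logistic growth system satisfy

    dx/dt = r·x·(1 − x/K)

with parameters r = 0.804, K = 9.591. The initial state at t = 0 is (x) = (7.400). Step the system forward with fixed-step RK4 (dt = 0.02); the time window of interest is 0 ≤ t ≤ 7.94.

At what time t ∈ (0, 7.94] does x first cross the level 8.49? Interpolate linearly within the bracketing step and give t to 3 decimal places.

t = 1.027

t=0.000: state=(7.400)
step 1 (dt=0.02): k1=(1.359), k2=(1.353), k3=(1.353), k4=(1.347); state += dt/6·(k1+2k2+2k3+k4)
t=0.020: state=(7.427)
t=0.040: state=(7.454)
t=0.060: state=(7.480)
continuing one RK4 step at a time; state shown every 25 steps (Δt=0.5):
t=0.500: state=(8.005)
t=1.000: state=(8.469)
t=1.020: state=(8.485)
next step: t=1.040: state=(8.500) — x has crossed 8.49
linear interpolation between t=1.020 (8.48466) and t=1.040 (8.50030) → t≈1.027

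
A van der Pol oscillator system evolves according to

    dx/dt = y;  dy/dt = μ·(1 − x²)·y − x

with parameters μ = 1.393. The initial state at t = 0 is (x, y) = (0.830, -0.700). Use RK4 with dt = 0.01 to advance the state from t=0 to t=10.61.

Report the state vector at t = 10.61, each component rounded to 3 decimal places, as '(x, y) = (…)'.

t=0.000: state=(0.830, -0.700)
step 1 (dt=0.01): k1=(-0.700, -1.133), k2=(-0.706, -1.138), k3=(-0.706, -1.138), k4=(-0.711, -1.143); state += dt/6·(k1+2k2+2k3+k4)
t=0.010: state=(0.823, -0.711)
t=0.020: state=(0.816, -0.723)
t=0.030: state=(0.808, -0.734)
continuing one RK4 step at a time; state shown every 50 steps (Δt=0.5):
t=0.500: state=(0.308, -1.476)
t=1.000: state=(-0.741, -2.652)
t=1.500: state=(-1.786, -0.981)
t=2.000: state=(-1.880, 0.271)
t=2.500: state=(-1.669, 0.530)
t=3.000: state=(-1.358, 0.728)
t=3.500: state=(-0.911, 1.114)
t=4.000: state=(-0.144, 2.117)
t=4.500: state=(1.243, 2.901)
t=5.000: state=(2.001, 0.259)
t=5.500: state=(1.915, -0.395)
t=6.000: state=(1.676, -0.552)
t=6.500: state=(1.358, -0.735)
t=7.000: state=(0.908, -1.121)
t=7.500: state=(0.135, -2.133)
t=8.000: state=(-1.256, -2.888)
t=8.500: state=(-2.003, -0.245)
t=9.000: state=(-1.914, 0.397)
t=9.500: state=(-1.674, 0.553)
t=10.000: state=(-1.356, 0.737)
t=10.500: state=(-0.905, 1.125)
t=10.610: state=(-0.773, 1.271)

(x, y) = (-0.773, 1.271)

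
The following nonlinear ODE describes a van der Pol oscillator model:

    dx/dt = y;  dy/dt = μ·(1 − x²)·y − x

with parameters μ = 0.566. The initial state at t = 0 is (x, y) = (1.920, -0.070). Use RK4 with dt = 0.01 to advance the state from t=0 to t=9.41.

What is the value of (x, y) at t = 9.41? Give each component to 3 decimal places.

(x, y) = (-1.991, -0.233)

t=0.000: state=(1.920, -0.070)
step 1 (dt=0.01): k1=(-0.070, -1.814), k2=(-0.079, -1.799), k3=(-0.079, -1.800), k4=(-0.088, -1.786); state += dt/6·(k1+2k2+2k3+k4)
t=0.010: state=(1.919, -0.088)
t=0.020: state=(1.918, -0.106)
t=0.030: state=(1.917, -0.123)
continuing one RK4 step at a time; state shown every 50 steps (Δt=0.5):
t=0.500: state=(1.706, -0.712)
t=1.000: state=(1.241, -1.145)
t=1.500: state=(0.545, -1.666)
t=2.000: state=(-0.437, -2.215)
t=2.500: state=(-1.490, -1.710)
t=3.000: state=(-1.974, -0.260)
t=3.500: state=(-1.871, 0.561)
t=4.000: state=(-1.475, 1.001)
t=4.500: state=(-0.867, 1.457)
t=5.000: state=(0.009, 2.057)
t=5.500: state=(1.113, 2.143)
t=6.000: state=(1.884, 0.799)
t=6.500: state=(1.970, -0.319)
t=7.000: state=(1.667, -0.842)
t=7.500: state=(1.144, -1.258)
t=8.000: state=(0.385, -1.810)
t=8.500: state=(-0.660, -2.277)
t=9.000: state=(-1.659, -1.437)
t=9.410: state=(-1.991, -0.233)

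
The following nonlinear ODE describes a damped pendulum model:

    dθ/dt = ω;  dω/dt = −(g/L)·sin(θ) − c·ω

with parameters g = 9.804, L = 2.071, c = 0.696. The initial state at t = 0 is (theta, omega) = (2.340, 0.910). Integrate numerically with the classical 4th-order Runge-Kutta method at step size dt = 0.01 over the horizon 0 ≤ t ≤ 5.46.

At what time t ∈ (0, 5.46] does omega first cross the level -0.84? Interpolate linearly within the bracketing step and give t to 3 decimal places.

t = 0.559

t=0.000: state=(2.340, 0.910)
step 1 (dt=0.01): k1=(0.910, -4.035), k2=(0.890, -4.005), k3=(0.890, -4.006), k4=(0.870, -3.977); state += dt/6·(k1+2k2+2k3+k4)
t=0.010: state=(2.349, 0.870)
t=0.020: state=(2.357, 0.830)
t=0.030: state=(2.366, 0.792)
continuing one RK4 step at a time; state shown every 20 steps (Δt=0.2):
t=0.200: state=(2.448, 0.200)
t=0.400: state=(2.428, -0.392)
t=0.550: state=(2.337, -0.815)
next step: t=0.560: state=(2.329, -0.843) — omega has crossed -0.84
linear interpolation between t=0.550 (-0.81453) and t=0.560 (-0.84299) → t≈0.559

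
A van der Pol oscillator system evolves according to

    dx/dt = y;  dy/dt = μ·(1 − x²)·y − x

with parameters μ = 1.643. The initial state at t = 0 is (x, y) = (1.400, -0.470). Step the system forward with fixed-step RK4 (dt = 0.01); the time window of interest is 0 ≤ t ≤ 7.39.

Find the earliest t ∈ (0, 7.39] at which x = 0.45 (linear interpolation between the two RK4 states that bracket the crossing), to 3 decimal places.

t = 1.050

t=0.000: state=(1.400, -0.470)
step 1 (dt=0.01): k1=(-0.470, -0.659), k2=(-0.473, -0.656), k3=(-0.473, -0.656), k4=(-0.477, -0.654); state += dt/6·(k1+2k2+2k3+k4)
t=0.010: state=(1.395, -0.477)
t=0.020: state=(1.390, -0.483)
t=0.030: state=(1.386, -0.490)
continuing one RK4 step at a time; state shown every 25 steps (Δt=0.25):
t=0.250: state=(1.263, -0.629)
t=0.500: state=(1.084, -0.812)
t=0.750: state=(0.850, -1.078)
t=1.000: state=(0.530, -1.524)
t=1.050: state=(0.450, -1.648)
next step: t=1.060: state=(0.434, -1.674) — x has crossed 0.45
linear interpolation between t=1.050 (0.45046) and t=1.060 (0.43385) → t≈1.050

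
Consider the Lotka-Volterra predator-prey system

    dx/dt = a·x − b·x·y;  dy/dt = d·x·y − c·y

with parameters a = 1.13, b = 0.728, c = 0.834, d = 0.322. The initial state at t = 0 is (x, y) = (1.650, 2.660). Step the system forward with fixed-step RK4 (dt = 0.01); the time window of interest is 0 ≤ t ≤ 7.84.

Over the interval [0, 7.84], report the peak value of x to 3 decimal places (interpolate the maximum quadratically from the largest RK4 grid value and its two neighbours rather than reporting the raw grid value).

max x = 5.274

t=0.000: state=(1.650, 2.660)
step 1 (dt=0.01): k1=(-1.331, -0.805), k2=(-1.321, -0.810), k3=(-1.321, -0.810), k4=(-1.310, -0.814); state += dt/6·(k1+2k2+2k3+k4)
t=0.010: state=(1.637, 2.652)
t=0.020: state=(1.624, 2.644)
t=0.030: state=(1.611, 2.635)
continuing one RK4 step at a time; state shown every 50 steps (Δt=0.5):
t=0.500: state=(1.197, 2.193)
t=1.000: state=(1.034, 1.725)
t=1.500: state=(1.045, 1.341)
t=2.000: state=(1.192, 1.056)
t=2.500: state=(1.483, 0.861)
t=3.000: state=(1.951, 0.747)
t=3.500: state=(2.640, 0.710)
t=4.000: state=(3.562, 0.768)
t=4.500: state=(4.589, 0.977)
t=5.000: state=(5.253, 1.435)
t=5.500: state=(4.823, 2.167)
t=6.000: state=(3.401, 2.786)
t=6.500: state=(2.111, 2.840)
t=7.000: state=(1.403, 2.466)
t=7.500: state=(1.099, 1.980)
t=7.840: state=(1.028, 1.674)
largest grid value and its neighbours: x(5.080)=5.27366, x(5.090)=5.27395, x(5.100)=5.27373
parabola through these three points peaks at t≈5.091 with x≈5.27395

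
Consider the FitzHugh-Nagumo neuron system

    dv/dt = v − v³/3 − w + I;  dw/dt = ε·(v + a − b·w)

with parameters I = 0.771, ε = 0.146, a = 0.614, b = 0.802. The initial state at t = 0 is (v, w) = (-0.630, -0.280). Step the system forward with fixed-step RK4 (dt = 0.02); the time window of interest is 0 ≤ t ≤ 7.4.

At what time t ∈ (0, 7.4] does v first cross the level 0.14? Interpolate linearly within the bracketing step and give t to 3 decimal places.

t = 1.032

t=0.000: state=(-0.630, -0.280)
step 1 (dt=0.02): k1=(0.504, 0.030), k2=(0.507, 0.031), k3=(0.507, 0.031), k4=(0.510, 0.032); state += dt/6·(k1+2k2+2k3+k4)
t=0.020: state=(-0.620, -0.279)
t=0.040: state=(-0.610, -0.279)
t=0.060: state=(-0.599, -0.278)
continuing one RK4 step at a time; state shown every 25 steps (Δt=0.5):
t=0.500: state=(-0.334, -0.255)
t=1.000: state=(0.105, -0.206)
t=1.020: state=(0.127, -0.204)
next step: t=1.040: state=(0.149, -0.201) — v has crossed 0.14
linear interpolation between t=1.020 (0.12672) and t=1.040 (0.14892) → t≈1.032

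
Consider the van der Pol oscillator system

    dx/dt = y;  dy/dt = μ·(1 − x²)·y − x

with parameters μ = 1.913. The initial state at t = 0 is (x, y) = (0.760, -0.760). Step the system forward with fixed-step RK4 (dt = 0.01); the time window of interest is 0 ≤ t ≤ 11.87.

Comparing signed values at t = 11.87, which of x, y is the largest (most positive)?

t=0.000: state=(0.760, -0.760)
step 1 (dt=0.01): k1=(-0.760, -1.374), k2=(-0.767, -1.384), k3=(-0.767, -1.384), k4=(-0.774, -1.395); state += dt/6·(k1+2k2+2k3+k4)
t=0.010: state=(0.752, -0.774)
t=0.020: state=(0.745, -0.788)
t=0.030: state=(0.737, -0.802)
continuing one RK4 step at a time; state shown every 50 steps (Δt=0.5):
t=0.500: state=(0.140, -1.916)
t=1.000: state=(-1.271, -3.052)
t=1.500: state=(-1.947, -0.074)
t=2.000: state=(-1.840, 0.349)
t=2.500: state=(-1.641, 0.446)
t=3.000: state=(-1.388, 0.578)
t=3.500: state=(-1.037, 0.868)
t=4.000: state=(-0.427, 1.758)
t=4.500: state=(0.981, 3.707)
t=5.000: state=(2.005, 0.302)
t=5.500: state=(1.936, -0.318)
t=6.000: state=(1.754, -0.403)
t=6.500: state=(1.531, -0.499)
t=7.000: state=(1.241, -0.682)
t=7.500: state=(0.804, -1.151)
t=8.000: state=(-0.091, -2.742)
t=8.500: state=(-1.714, -2.178)
t=9.000: state=(-2.006, 0.180)
t=9.500: state=(-1.856, 0.363)
t=10.000: state=(-1.655, 0.442)
t=10.500: state=(-1.406, 0.567)
t=11.000: state=(-1.065, 0.840)
t=11.500: state=(-0.481, 1.661)
t=11.870: state=(0.404, 3.274)
compare at T: x=0.404, y=3.274

largest component: y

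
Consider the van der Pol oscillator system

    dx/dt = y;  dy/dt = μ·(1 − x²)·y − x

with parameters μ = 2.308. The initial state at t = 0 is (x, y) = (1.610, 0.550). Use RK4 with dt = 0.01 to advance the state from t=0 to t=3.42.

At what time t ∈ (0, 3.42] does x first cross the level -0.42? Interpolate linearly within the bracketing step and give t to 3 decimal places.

t=0.000: state=(1.610, 0.550)
step 1 (dt=0.01): k1=(0.550, -3.631), k2=(0.532, -3.578), k3=(0.532, -3.578), k4=(0.514, -3.525); state += dt/6·(k1+2k2+2k3+k4)
t=0.010: state=(1.615, 0.514)
t=0.020: state=(1.620, 0.479)
t=0.030: state=(1.625, 0.446)
continuing one RK4 step at a time; state shown every 20 steps (Δt=0.2):
t=0.200: state=(1.661, 0.024)
t=0.400: state=(1.639, -0.217)
t=0.600: state=(1.582, -0.333)
t=0.800: state=(1.508, -0.405)
t=1.000: state=(1.421, -0.467)
t=1.200: state=(1.321, -0.538)
t=1.400: state=(1.204, -0.631)
t=1.600: state=(1.065, -0.766)
t=1.800: state=(0.893, -0.978)
t=2.000: state=(0.665, -1.340)
t=2.200: state=(0.337, -2.001)
t=2.400: state=(-0.170, -3.160)
t=2.470: state=(-0.408, -3.641)
next step: t=2.480: state=(-0.445, -3.706) — x has crossed -0.42
linear interpolation between t=2.470 (-0.40826) and t=2.480 (-0.44499) → t≈2.473

t = 2.473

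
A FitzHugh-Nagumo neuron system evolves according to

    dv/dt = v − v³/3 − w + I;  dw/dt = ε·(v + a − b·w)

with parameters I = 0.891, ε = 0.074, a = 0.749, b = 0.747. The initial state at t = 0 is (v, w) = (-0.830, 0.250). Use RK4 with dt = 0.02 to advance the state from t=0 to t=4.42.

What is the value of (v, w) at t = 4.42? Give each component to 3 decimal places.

(v, w) = (-0.475, 0.203)

t=0.000: state=(-0.830, 0.250)
step 1 (dt=0.02): k1=(0.002, -0.020), k2=(0.002, -0.020), k3=(0.002, -0.020), k4=(0.002, -0.020); state += dt/6·(k1+2k2+2k3+k4)
t=0.020: state=(-0.830, 0.250)
t=0.040: state=(-0.830, 0.249)
t=0.060: state=(-0.830, 0.249)
continuing one RK4 step at a time; state shown every 10 steps (Δt=0.2):
t=0.200: state=(-0.829, 0.246)
t=0.400: state=(-0.828, 0.242)
t=0.600: state=(-0.825, 0.238)
t=0.800: state=(-0.822, 0.235)
t=1.000: state=(-0.817, 0.231)
t=1.200: state=(-0.812, 0.228)
t=1.400: state=(-0.805, 0.224)
t=1.600: state=(-0.798, 0.221)
t=1.800: state=(-0.789, 0.218)
t=2.000: state=(-0.778, 0.215)
t=2.200: state=(-0.767, 0.212)
t=2.400: state=(-0.753, 0.210)
t=2.600: state=(-0.738, 0.207)
t=2.800: state=(-0.722, 0.205)
t=3.000: state=(-0.703, 0.204)
t=3.200: state=(-0.681, 0.202)
t=3.400: state=(-0.658, 0.201)
t=3.600: state=(-0.631, 0.201)
t=3.800: state=(-0.600, 0.200)
t=4.000: state=(-0.565, 0.201)
t=4.200: state=(-0.526, 0.201)
t=4.400: state=(-0.480, 0.203)
t=4.420: state=(-0.475, 0.203)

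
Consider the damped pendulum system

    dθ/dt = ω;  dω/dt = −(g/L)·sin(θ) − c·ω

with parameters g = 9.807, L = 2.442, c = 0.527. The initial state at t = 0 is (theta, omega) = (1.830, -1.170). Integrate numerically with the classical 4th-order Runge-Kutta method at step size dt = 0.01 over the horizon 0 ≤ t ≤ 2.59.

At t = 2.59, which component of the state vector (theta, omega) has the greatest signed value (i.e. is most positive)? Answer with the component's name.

t=0.000: state=(1.830, -1.170)
step 1 (dt=0.01): k1=(-1.170, -3.265), k2=(-1.186, -3.263), k3=(-1.186, -3.263), k4=(-1.203, -3.260); state += dt/6·(k1+2k2+2k3+k4)
t=0.010: state=(1.818, -1.203)
t=0.020: state=(1.806, -1.235)
t=0.030: state=(1.793, -1.268)
continuing one RK4 step at a time; state shown every 10 steps (Δt=0.1):
t=0.100: state=(1.697, -1.493)
t=0.200: state=(1.532, -1.807)
t=0.300: state=(1.336, -2.101)
t=0.400: state=(1.113, -2.361)
t=0.500: state=(0.866, -2.566)
t=0.600: state=(0.602, -2.695)
t=0.700: state=(0.330, -2.732)
t=0.800: state=(0.059, -2.666)
t=0.900: state=(-0.200, -2.501)
t=1.000: state=(-0.438, -2.249)
t=1.100: state=(-0.648, -1.930)
t=1.200: state=(-0.823, -1.568)
t=1.300: state=(-0.961, -1.182)
t=1.400: state=(-1.059, -0.790)
t=1.500: state=(-1.119, -0.402)
t=1.600: state=(-1.140, -0.027)
t=1.700: state=(-1.125, 0.329)
t=1.800: state=(-1.075, 0.661)
t=1.900: state=(-0.994, 0.964)
t=2.000: state=(-0.884, 1.230)
t=2.100: state=(-0.749, 1.452)
t=2.200: state=(-0.595, 1.621)
t=2.300: state=(-0.427, 1.729)
t=2.400: state=(-0.251, 1.770)
t=2.500: state=(-0.075, 1.742)
t=2.590: state=(0.078, 1.660)
compare at T: theta=0.078, omega=1.660

largest component: omega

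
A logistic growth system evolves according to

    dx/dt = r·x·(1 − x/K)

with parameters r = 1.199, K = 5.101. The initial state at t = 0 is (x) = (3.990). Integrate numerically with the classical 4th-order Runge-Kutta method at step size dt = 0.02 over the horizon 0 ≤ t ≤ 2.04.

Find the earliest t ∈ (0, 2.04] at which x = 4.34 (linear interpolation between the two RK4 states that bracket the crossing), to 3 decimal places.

t=0.000: state=(3.990)
step 1 (dt=0.02): k1=(1.042), k2=(1.035), k3=(1.035), k4=(1.028); state += dt/6·(k1+2k2+2k3+k4)
t=0.020: state=(4.011)
t=0.040: state=(4.031)
t=0.060: state=(4.051)
continuing one RK4 step at a time; state shown every 5 steps (Δt=0.1):
t=0.100: state=(4.091)
t=0.200: state=(4.184)
t=0.300: state=(4.271)
t=0.380: state=(4.336)
next step: t=0.400: state=(4.351) — x has crossed 4.34
linear interpolation between t=0.380 (4.33556) and t=0.400 (4.35103) → t≈0.386

t = 0.386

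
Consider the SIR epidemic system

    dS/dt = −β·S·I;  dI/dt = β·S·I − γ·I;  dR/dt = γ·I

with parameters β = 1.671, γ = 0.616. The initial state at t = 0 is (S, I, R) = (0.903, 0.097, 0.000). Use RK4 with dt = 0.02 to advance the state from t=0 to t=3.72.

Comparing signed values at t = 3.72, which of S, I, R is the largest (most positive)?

t=0.000: state=(0.903, 0.097, 0.000)
step 1 (dt=0.02): k1=(-0.146, 0.087, 0.060), k2=(-0.147, 0.087, 0.060), k3=(-0.147, 0.087, 0.060), k4=(-0.149, 0.088, 0.061); state += dt/6·(k1+2k2+2k3+k4)
t=0.020: state=(0.900, 0.099, 0.001)
t=0.040: state=(0.897, 0.101, 0.002)
t=0.060: state=(0.894, 0.102, 0.004)
continuing one RK4 step at a time; state shown every 10 steps (Δt=0.2):
t=0.200: state=(0.872, 0.115, 0.013)
t=0.400: state=(0.836, 0.136, 0.029)
t=0.600: state=(0.796, 0.158, 0.047)
t=0.800: state=(0.752, 0.180, 0.067)
t=1.000: state=(0.705, 0.204, 0.091)
t=1.200: state=(0.657, 0.226, 0.118)
t=1.400: state=(0.607, 0.247, 0.147)
t=1.600: state=(0.557, 0.265, 0.178)
t=1.800: state=(0.508, 0.280, 0.212)
t=2.000: state=(0.462, 0.291, 0.247)
t=2.200: state=(0.419, 0.298, 0.283)
t=2.400: state=(0.379, 0.301, 0.320)
t=2.600: state=(0.343, 0.300, 0.357)
t=2.800: state=(0.310, 0.296, 0.394)
t=3.000: state=(0.281, 0.289, 0.430)
t=3.200: state=(0.256, 0.279, 0.465)
t=3.400: state=(0.233, 0.268, 0.499)
t=3.600: state=(0.214, 0.255, 0.531)
t=3.720: state=(0.203, 0.247, 0.550)
compare at T: S=0.203, I=0.247, R=0.550

largest component: R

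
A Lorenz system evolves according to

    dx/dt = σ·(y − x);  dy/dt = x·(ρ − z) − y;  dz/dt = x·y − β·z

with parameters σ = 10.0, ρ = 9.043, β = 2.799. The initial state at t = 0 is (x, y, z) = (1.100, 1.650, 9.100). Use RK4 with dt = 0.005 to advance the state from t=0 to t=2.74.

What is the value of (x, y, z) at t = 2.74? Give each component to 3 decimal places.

t=0.000: state=(1.100, 1.650, 9.100)
step 1 (dt=0.005): k1=(5.500, -1.713, -23.656), k2=(5.320, -1.643, -23.472), k3=(5.326, -1.644, -23.474), k4=(5.152, -1.574, -23.293); state += dt/6·(k1+2k2+2k3+k4)
t=0.005: state=(1.127, 1.642, 8.983)
t=0.010: state=(1.152, 1.634, 8.867)
t=0.015: state=(1.175, 1.627, 8.753)
continuing one RK4 step at a time; state shown every 20 steps (Δt=0.1):
t=0.100: state=(1.423, 1.625, 7.061)
t=0.200: state=(1.630, 1.876, 5.568)
t=0.300: state=(1.959, 2.384, 4.541)
t=0.400: state=(2.504, 3.178, 3.973)
t=0.500: state=(3.323, 4.290, 3.957)
t=0.600: state=(4.423, 5.634, 4.688)
t=0.700: state=(5.648, 6.809, 6.335)
t=0.800: state=(6.544, 7.069, 8.585)
t=0.900: state=(6.560, 6.064, 10.329)
t=1.000: state=(5.690, 4.566, 10.648)
t=1.100: state=(4.559, 3.519, 9.816)
t=1.200: state=(3.724, 3.115, 8.584)
t=1.300: state=(3.340, 3.168, 7.435)
t=1.400: state=(3.348, 3.520, 6.583)
t=1.500: state=(3.657, 4.090, 6.134)
t=1.600: state=(4.186, 4.793, 6.161)
t=1.700: state=(4.827, 5.472, 6.694)
t=1.800: state=(5.404, 5.875, 7.626)
t=1.900: state=(5.697, 5.789, 8.628)
t=2.000: state=(5.578, 5.264, 9.261)
t=2.100: state=(5.138, 4.616, 9.305)
t=2.200: state=(4.620, 4.141, 8.878)
t=2.300: state=(4.231, 3.945, 8.252)
t=2.400: state=(4.060, 4.002, 7.660)
t=2.500: state=(4.105, 4.244, 7.250)
t=2.600: state=(4.319, 4.597, 7.103)
t=2.700: state=(4.632, 4.965, 7.242)
t=2.740: state=(4.765, 5.091, 7.370)

(x, y, z) = (4.765, 5.091, 7.370)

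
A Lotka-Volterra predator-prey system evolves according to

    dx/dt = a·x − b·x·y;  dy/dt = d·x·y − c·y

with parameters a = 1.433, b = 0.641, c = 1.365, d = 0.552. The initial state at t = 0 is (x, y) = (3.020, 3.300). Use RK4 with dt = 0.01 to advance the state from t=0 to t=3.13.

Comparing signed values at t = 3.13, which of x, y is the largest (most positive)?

t=0.000: state=(3.020, 3.300)
step 1 (dt=0.01): k1=(-2.061, 0.997), k2=(-2.063, 0.979), k3=(-2.063, 0.979), k4=(-2.065, 0.962); state += dt/6·(k1+2k2+2k3+k4)
t=0.010: state=(2.999, 3.310)
t=0.020: state=(2.979, 3.319)
t=0.030: state=(2.958, 3.328)
continuing one RK4 step at a time; state shown every 20 steps (Δt=0.2):
t=0.200: state=(2.609, 3.426)
t=0.400: state=(2.239, 3.406)
t=0.600: state=(1.943, 3.263)
t=0.800: state=(1.727, 3.039)
t=1.000: state=(1.584, 2.775)
t=1.200: state=(1.504, 2.503)
t=1.400: state=(1.478, 2.245)
t=1.600: state=(1.499, 2.013)
t=1.800: state=(1.562, 1.813)
t=2.000: state=(1.667, 1.649)
t=2.200: state=(1.813, 1.520)
t=2.400: state=(2.000, 1.428)
t=2.600: state=(2.227, 1.372)
t=2.800: state=(2.492, 1.354)
t=3.000: state=(2.787, 1.379)
t=3.130: state=(2.988, 1.421)
compare at T: x=2.988, y=1.421

largest component: x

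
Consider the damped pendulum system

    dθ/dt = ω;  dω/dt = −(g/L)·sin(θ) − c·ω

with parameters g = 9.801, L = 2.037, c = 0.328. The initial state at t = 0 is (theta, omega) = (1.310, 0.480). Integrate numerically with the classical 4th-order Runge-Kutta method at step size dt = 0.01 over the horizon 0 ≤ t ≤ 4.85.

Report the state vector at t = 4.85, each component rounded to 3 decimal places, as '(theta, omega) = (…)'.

t=0.000: state=(1.310, 0.480)
step 1 (dt=0.01): k1=(0.480, -4.806), k2=(0.456, -4.801), k3=(0.456, -4.801), k4=(0.432, -4.796); state += dt/6·(k1+2k2+2k3+k4)
t=0.010: state=(1.315, 0.432)
t=0.020: state=(1.319, 0.384)
t=0.030: state=(1.322, 0.336)
continuing one RK4 step at a time; state shown every 20 steps (Δt=0.2):
t=0.200: state=(1.312, -0.454)
t=0.400: state=(1.134, -1.304)
t=0.600: state=(0.801, -1.989)
t=0.800: state=(0.358, -2.372)
t=1.000: state=(-0.119, -2.328)
t=1.200: state=(-0.545, -1.870)
t=1.400: state=(-0.850, -1.146)
t=1.600: state=(-0.997, -0.323)
t=1.800: state=(-0.980, 0.482)
t=2.000: state=(-0.811, 1.184)
t=2.200: state=(-0.520, 1.687)
t=2.400: state=(-0.157, 1.888)
t=2.600: state=(0.212, 1.738)
t=2.800: state=(0.519, 1.289)
t=3.000: state=(0.715, 0.660)
t=3.200: state=(0.779, -0.023)
t=3.400: state=(0.709, -0.659)
t=3.600: state=(0.524, -1.161)
t=3.800: state=(0.260, -1.445)
t=4.000: state=(-0.035, -1.456)
t=4.200: state=(-0.305, -1.201)
t=4.400: state=(-0.503, -0.752)
t=4.600: state=(-0.599, -0.209)
t=4.800: state=(-0.586, 0.331)
t=4.850: state=(-0.567, 0.456)

(theta, omega) = (-0.567, 0.456)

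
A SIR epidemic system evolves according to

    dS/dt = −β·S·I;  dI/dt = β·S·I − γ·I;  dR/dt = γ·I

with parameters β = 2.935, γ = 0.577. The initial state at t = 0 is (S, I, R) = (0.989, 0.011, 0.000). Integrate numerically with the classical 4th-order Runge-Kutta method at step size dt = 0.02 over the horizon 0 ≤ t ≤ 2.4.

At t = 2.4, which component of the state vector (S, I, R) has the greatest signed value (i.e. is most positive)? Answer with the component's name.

largest component: I

t=0.000: state=(0.989, 0.011, 0.000)
step 1 (dt=0.02): k1=(-0.032, 0.026, 0.006), k2=(-0.033, 0.026, 0.006), k3=(-0.033, 0.026, 0.006), k4=(-0.033, 0.027, 0.007); state += dt/6·(k1+2k2+2k3+k4)
t=0.020: state=(0.988, 0.012, 0.000)
t=0.040: state=(0.988, 0.012, 0.000)
t=0.060: state=(0.987, 0.013, 0.000)
continuing one RK4 step at a time; state shown every 5 steps (Δt=0.1):
t=0.100: state=(0.985, 0.014, 0.001)
t=0.200: state=(0.981, 0.017, 0.002)
t=0.300: state=(0.975, 0.022, 0.003)
t=0.400: state=(0.968, 0.028, 0.004)
t=0.500: state=(0.959, 0.035, 0.006)
t=0.600: state=(0.949, 0.043, 0.008)
t=0.700: state=(0.935, 0.054, 0.011)
t=0.800: state=(0.919, 0.067, 0.014)
t=0.900: state=(0.899, 0.082, 0.019)
t=1.000: state=(0.875, 0.101, 0.024)
t=1.100: state=(0.847, 0.122, 0.030)
t=1.200: state=(0.815, 0.147, 0.038)
t=1.300: state=(0.777, 0.176, 0.047)
t=1.400: state=(0.735, 0.207, 0.058)
t=1.500: state=(0.688, 0.241, 0.071)
t=1.600: state=(0.638, 0.276, 0.086)
t=1.700: state=(0.585, 0.312, 0.103)
t=1.800: state=(0.531, 0.347, 0.122)
t=1.900: state=(0.477, 0.379, 0.143)
t=2.000: state=(0.425, 0.409, 0.166)
t=2.100: state=(0.376, 0.434, 0.190)
t=2.200: state=(0.330, 0.454, 0.216)
t=2.300: state=(0.288, 0.469, 0.243)
t=2.400: state=(0.250, 0.480, 0.270)
compare at T: S=0.250, I=0.480, R=0.270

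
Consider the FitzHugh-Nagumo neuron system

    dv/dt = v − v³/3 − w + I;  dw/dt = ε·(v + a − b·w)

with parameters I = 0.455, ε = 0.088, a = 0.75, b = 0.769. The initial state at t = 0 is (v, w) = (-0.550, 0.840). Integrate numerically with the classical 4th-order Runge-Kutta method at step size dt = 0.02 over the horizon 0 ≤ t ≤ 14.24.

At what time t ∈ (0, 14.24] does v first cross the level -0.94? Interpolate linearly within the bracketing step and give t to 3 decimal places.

t=0.000: state=(-0.550, 0.840)
step 1 (dt=0.02): k1=(-0.880, -0.039), k2=(-0.885, -0.040), k3=(-0.885, -0.040), k4=(-0.891, -0.041); state += dt/6·(k1+2k2+2k3+k4)
t=0.020: state=(-0.568, 0.839)
t=0.040: state=(-0.586, 0.838)
t=0.060: state=(-0.604, 0.838)
t=0.400: state=(-0.938, 0.818)
next step: t=0.420: state=(-0.959, 0.816) — v has crossed -0.94
linear interpolation between t=0.400 (-0.93806) and t=0.420 (-0.95859) → t≈0.402

t = 0.402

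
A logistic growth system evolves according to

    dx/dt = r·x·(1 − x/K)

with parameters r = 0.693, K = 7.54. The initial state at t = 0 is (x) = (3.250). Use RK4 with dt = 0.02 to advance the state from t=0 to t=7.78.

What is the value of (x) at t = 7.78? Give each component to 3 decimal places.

(x) = (7.495)

t=0.000: state=(3.250)
step 1 (dt=0.02): k1=(1.281), k2=(1.283), k3=(1.283), k4=(1.284); state += dt/6·(k1+2k2+2k3+k4)
t=0.020: state=(3.276)
t=0.040: state=(3.301)
t=0.060: state=(3.327)
continuing one RK4 step at a time; state shown every 25 steps (Δt=0.5):
t=0.500: state=(3.900)
t=1.000: state=(4.542)
t=1.500: state=(5.140)
t=2.000: state=(5.669)
t=2.500: state=(6.113)
t=3.000: state=(6.472)
t=3.500: state=(6.752)
t=4.000: state=(6.965)
t=4.500: state=(7.124)
t=5.000: state=(7.241)
t=5.500: state=(7.326)
t=6.000: state=(7.387)
t=6.500: state=(7.432)
t=7.000: state=(7.463)
t=7.500: state=(7.485)
t=7.780: state=(7.495)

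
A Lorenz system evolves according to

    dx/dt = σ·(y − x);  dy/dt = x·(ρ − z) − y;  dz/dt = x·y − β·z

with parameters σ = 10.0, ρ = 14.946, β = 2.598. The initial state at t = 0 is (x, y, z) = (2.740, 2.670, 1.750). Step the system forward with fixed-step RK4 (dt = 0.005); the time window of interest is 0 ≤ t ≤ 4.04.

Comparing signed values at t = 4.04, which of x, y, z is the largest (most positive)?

largest component: z

t=0.000: state=(2.740, 2.670, 1.750)
step 1 (dt=0.005): k1=(-0.700, 33.487, 2.769), k2=(0.155, 33.361, 2.976), k3=(0.130, 33.388, 2.980), k4=(0.963, 33.288, 3.190); state += dt/6·(k1+2k2+2k3+k4)
t=0.005: state=(2.741, 2.837, 1.765)
t=0.010: state=(2.749, 3.003, 1.782)
t=0.015: state=(2.766, 3.169, 1.801)
continuing one RK4 step at a time; state shown every 40 steps (Δt=0.2):
t=0.200: state=(7.204, 11.206, 6.423)
t=0.400: state=(10.465, 6.788, 22.643)
t=0.600: state=(2.035, -0.284, 15.375)
t=0.800: state=(0.206, 0.027, 9.124)
t=1.000: state=(0.163, 0.231, 5.429)
t=1.200: state=(0.475, 0.762, 3.253)
t=1.400: state=(1.694, 2.811, 2.225)
t=1.600: state=(6.182, 9.839, 5.235)
t=1.800: state=(11.119, 9.062, 21.693)
t=2.000: state=(2.833, -0.076, 16.451)
t=2.200: state=(0.416, 0.178, 9.775)
t=2.400: state=(0.452, 0.642, 5.837)
t=2.600: state=(1.285, 2.039, 3.646)
t=2.800: state=(4.339, 6.959, 4.108)
t=3.000: state=(10.772, 12.463, 16.702)
t=3.200: state=(5.341, 1.203, 19.043)
t=3.400: state=(1.111, 0.539, 11.530)
t=3.600: state=(1.093, 1.472, 7.005)
t=3.800: state=(2.761, 4.227, 4.994)
t=4.000: state=(7.680, 10.905, 9.521)
t=4.040: state=(8.923, 11.813, 12.198)
compare at T: x=8.923, y=11.813, z=12.198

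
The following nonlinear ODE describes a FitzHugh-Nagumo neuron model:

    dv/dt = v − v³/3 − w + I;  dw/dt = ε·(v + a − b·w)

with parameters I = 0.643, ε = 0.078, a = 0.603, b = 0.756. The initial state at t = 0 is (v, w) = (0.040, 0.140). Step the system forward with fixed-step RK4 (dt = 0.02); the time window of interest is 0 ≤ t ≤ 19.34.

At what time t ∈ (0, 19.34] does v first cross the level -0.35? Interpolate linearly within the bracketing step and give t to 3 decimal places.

t = 16.103

t=0.000: state=(0.040, 0.140)
step 1 (dt=0.02): k1=(0.543, 0.042), k2=(0.548, 0.042), k3=(0.548, 0.042), k4=(0.553, 0.043); state += dt/6·(k1+2k2+2k3+k4)
t=0.020: state=(0.051, 0.141)
t=0.040: state=(0.062, 0.142)
t=0.060: state=(0.073, 0.143)
continuing one RK4 step at a time; state shown every 50 steps (Δt=1):
t=1.000: state=(0.874, 0.209)
t=2.000: state=(1.695, 0.345)
t=3.000: state=(1.807, 0.506)
t=4.000: state=(1.756, 0.658)
t=5.000: state=(1.689, 0.796)
t=6.000: state=(1.618, 0.922)
t=7.000: state=(1.544, 1.034)
t=8.000: state=(1.468, 1.135)
t=9.000: state=(1.387, 1.224)
t=10.000: state=(1.300, 1.301)
t=11.000: state=(1.204, 1.367)
t=12.000: state=(1.094, 1.422)
t=13.000: state=(0.957, 1.464)
t=14.000: state=(0.769, 1.491)
t=15.000: state=(0.456, 1.499)
t=16.000: state=(-0.236, 1.471)
t=16.100: state=(-0.347, 1.465)
next step: t=16.120: state=(-0.370, 1.463) — v has crossed -0.35
linear interpolation between t=16.100 (-0.34680) and t=16.120 (-0.37008) → t≈16.103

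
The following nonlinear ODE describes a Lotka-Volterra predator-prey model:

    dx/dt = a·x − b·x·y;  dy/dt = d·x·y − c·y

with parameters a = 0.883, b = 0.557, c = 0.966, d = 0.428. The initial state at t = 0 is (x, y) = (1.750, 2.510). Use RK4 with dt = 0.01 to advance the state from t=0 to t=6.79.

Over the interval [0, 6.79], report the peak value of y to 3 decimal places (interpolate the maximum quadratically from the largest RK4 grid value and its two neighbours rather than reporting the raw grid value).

max y = 2.644

t=0.000: state=(1.750, 2.510)
step 1 (dt=0.01): k1=(-0.901, -0.545), k2=(-0.896, -0.549), k3=(-0.896, -0.549), k4=(-0.891, -0.553); state += dt/6·(k1+2k2+2k3+k4)
t=0.010: state=(1.741, 2.505)
t=0.020: state=(1.732, 2.499)
t=0.030: state=(1.723, 2.493)
continuing one RK4 step at a time; state shown every 25 steps (Δt=0.25):
t=0.250: state=(1.555, 2.352)
t=0.500: state=(1.416, 2.164)
t=0.750: state=(1.324, 1.967)
t=1.000: state=(1.272, 1.775)
t=1.250: state=(1.255, 1.596)
t=1.500: state=(1.268, 1.434)
t=1.750: state=(1.308, 1.292)
t=2.000: state=(1.374, 1.171)
t=2.250: state=(1.466, 1.071)
t=2.500: state=(1.584, 0.990)
t=2.750: state=(1.729, 0.928)
t=3.000: state=(1.901, 0.885)
t=3.250: state=(2.100, 0.861)
t=3.500: state=(2.324, 0.857)
t=3.750: state=(2.569, 0.874)
t=4.000: state=(2.829, 0.916)
t=4.250: state=(3.091, 0.988)
t=4.500: state=(3.336, 1.095)
t=4.750: state=(3.537, 1.243)
t=5.000: state=(3.662, 1.436)
t=5.250: state=(3.680, 1.672)
t=5.500: state=(3.570, 1.938)
t=5.750: state=(3.335, 2.205)
t=6.000: state=(3.009, 2.433)
t=6.250: state=(2.643, 2.586)
t=6.500: state=(2.287, 2.644)
t=6.750: state=(1.977, 2.608)
t=6.790: state=(1.933, 2.594)
largest grid value and its neighbours: y(6.510)=2.64415, y(6.520)=2.64427, y(6.530)=2.64424
parabola through these three points peaks at t≈6.523 with y≈2.64428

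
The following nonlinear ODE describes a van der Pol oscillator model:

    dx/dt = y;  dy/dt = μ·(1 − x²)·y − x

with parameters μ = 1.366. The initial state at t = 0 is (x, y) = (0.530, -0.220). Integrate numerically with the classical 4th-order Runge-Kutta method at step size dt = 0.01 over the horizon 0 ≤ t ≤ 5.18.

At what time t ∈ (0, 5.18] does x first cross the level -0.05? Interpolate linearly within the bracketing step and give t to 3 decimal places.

t = 0.887

t=0.000: state=(0.530, -0.220)
step 1 (dt=0.01): k1=(-0.220, -0.746), k2=(-0.224, -0.749), k3=(-0.224, -0.749), k4=(-0.227, -0.752); state += dt/6·(k1+2k2+2k3+k4)
t=0.010: state=(0.528, -0.227)
t=0.020: state=(0.525, -0.235)
t=0.030: state=(0.523, -0.243)
continuing one RK4 step at a time; state shown every 20 steps (Δt=0.2):
t=0.200: state=(0.470, -0.382)
t=0.400: state=(0.375, -0.573)
t=0.600: state=(0.238, -0.805)
t=0.800: state=(0.050, -1.085)
t=0.880: state=(-0.042, -1.211)
next step: t=0.890: state=(-0.054, -1.227) — x has crossed -0.05
linear interpolation between t=0.880 (-0.04172) and t=0.890 (-0.05391) → t≈0.887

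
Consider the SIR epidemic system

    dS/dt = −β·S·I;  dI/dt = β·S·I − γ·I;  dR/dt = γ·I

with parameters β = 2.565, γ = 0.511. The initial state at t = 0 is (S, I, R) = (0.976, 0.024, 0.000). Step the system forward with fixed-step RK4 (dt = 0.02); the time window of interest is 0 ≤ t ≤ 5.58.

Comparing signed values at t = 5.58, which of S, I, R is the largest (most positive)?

largest component: R

t=0.000: state=(0.976, 0.024, 0.000)
step 1 (dt=0.02): k1=(-0.060, 0.048, 0.012), k2=(-0.061, 0.049, 0.013), k3=(-0.061, 0.049, 0.013), k4=(-0.062, 0.050, 0.013); state += dt/6·(k1+2k2+2k3+k4)
t=0.020: state=(0.975, 0.025, 0.000)
t=0.040: state=(0.974, 0.026, 0.001)
t=0.060: state=(0.972, 0.027, 0.001)
continuing one RK4 step at a time; state shown every 10 steps (Δt=0.2):
t=0.200: state=(0.961, 0.036, 0.003)
t=0.400: state=(0.940, 0.052, 0.007)
t=0.600: state=(0.910, 0.076, 0.014)
t=0.800: state=(0.868, 0.108, 0.023)
t=1.000: state=(0.813, 0.151, 0.036)
t=1.200: state=(0.743, 0.203, 0.054)
t=1.400: state=(0.659, 0.263, 0.078)
t=1.600: state=(0.567, 0.325, 0.108)
t=1.800: state=(0.473, 0.383, 0.144)
t=2.000: state=(0.383, 0.430, 0.186)
t=2.200: state=(0.305, 0.463, 0.232)
t=2.400: state=(0.239, 0.481, 0.280)
t=2.600: state=(0.186, 0.484, 0.330)
t=2.800: state=(0.146, 0.475, 0.379)
t=3.000: state=(0.115, 0.459, 0.427)
t=3.200: state=(0.091, 0.436, 0.472)
t=3.400: state=(0.073, 0.411, 0.516)
t=3.600: state=(0.060, 0.384, 0.556)
t=3.800: state=(0.049, 0.356, 0.594)
t=4.000: state=(0.041, 0.329, 0.629)
t=4.200: state=(0.035, 0.303, 0.662)
t=4.400: state=(0.030, 0.278, 0.691)
t=4.600: state=(0.026, 0.255, 0.718)
t=4.800: state=(0.023, 0.233, 0.743)
t=5.000: state=(0.021, 0.213, 0.766)
t=5.200: state=(0.019, 0.194, 0.787)
t=5.400: state=(0.017, 0.177, 0.806)
t=5.580: state=(0.016, 0.163, 0.822)
compare at T: S=0.016, I=0.163, R=0.822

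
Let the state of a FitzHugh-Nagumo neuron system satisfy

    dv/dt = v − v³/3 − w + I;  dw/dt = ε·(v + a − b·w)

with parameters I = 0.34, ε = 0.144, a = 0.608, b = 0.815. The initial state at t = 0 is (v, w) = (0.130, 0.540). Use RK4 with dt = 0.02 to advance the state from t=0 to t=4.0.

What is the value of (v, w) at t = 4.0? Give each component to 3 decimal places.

t=0.000: state=(0.130, 0.540)
step 1 (dt=0.02): k1=(-0.071, 0.043), k2=(-0.072, 0.043), k3=(-0.072, 0.043), k4=(-0.073, 0.043); state += dt/6·(k1+2k2+2k3+k4)
t=0.020: state=(0.129, 0.541)
t=0.040: state=(0.127, 0.542)
t=0.060: state=(0.126, 0.543)
continuing one RK4 step at a time; state shown every 10 steps (Δt=0.2):
t=0.200: state=(0.113, 0.548)
t=0.400: state=(0.092, 0.556)
t=0.600: state=(0.063, 0.562)
t=0.800: state=(0.027, 0.568)
t=1.000: state=(-0.017, 0.572)
t=1.200: state=(-0.073, 0.575)
t=1.400: state=(-0.141, 0.576)
t=1.600: state=(-0.224, 0.575)
t=1.800: state=(-0.324, 0.571)
t=2.000: state=(-0.442, 0.564)
t=2.200: state=(-0.579, 0.554)
t=2.400: state=(-0.732, 0.540)
t=2.600: state=(-0.897, 0.521)
t=2.800: state=(-1.064, 0.499)
t=3.000: state=(-1.221, 0.472)
t=3.200: state=(-1.359, 0.441)
t=3.400: state=(-1.469, 0.408)
t=3.600: state=(-1.551, 0.373)
t=3.800: state=(-1.607, 0.337)
t=4.000: state=(-1.641, 0.300)

(v, w) = (-1.641, 0.300)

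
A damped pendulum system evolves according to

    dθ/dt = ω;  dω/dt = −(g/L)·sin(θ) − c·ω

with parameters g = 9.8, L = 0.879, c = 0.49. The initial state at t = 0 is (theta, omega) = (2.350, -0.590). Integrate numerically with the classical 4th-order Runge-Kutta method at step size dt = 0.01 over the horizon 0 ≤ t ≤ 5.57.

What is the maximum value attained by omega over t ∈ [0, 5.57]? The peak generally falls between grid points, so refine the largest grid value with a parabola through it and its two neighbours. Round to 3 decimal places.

max omega = 4.225

t=0.000: state=(2.350, -0.590)
step 1 (dt=0.01): k1=(-0.590, -7.643), k2=(-0.628, -7.647), k3=(-0.628, -7.649), k4=(-0.666, -7.655); state += dt/6·(k1+2k2+2k3+k4)
t=0.010: state=(2.344, -0.666)
t=0.020: state=(2.337, -0.743)
t=0.030: state=(2.329, -0.820)
continuing one RK4 step at a time; state shown every 20 steps (Δt=0.2):
t=0.200: state=(2.075, -2.200)
t=0.400: state=(1.453, -4.034)
t=0.600: state=(0.492, -5.362)
t=0.800: state=(-0.557, -4.756)
t=1.000: state=(-1.305, -2.597)
t=1.200: state=(-1.586, -0.245)
t=1.400: state=(-1.417, 1.898)
t=1.600: state=(-0.852, 3.641)
t=1.800: state=(-0.040, 4.197)
t=2.000: state=(0.711, 3.073)
t=2.200: state=(1.130, 1.061)
t=2.400: state=(1.134, -0.990)
t=2.600: state=(0.760, -2.642)
t=2.800: state=(0.143, -3.319)
t=3.000: state=(-0.474, -2.630)
t=3.200: state=(-0.849, -1.039)
t=3.400: state=(-0.879, 0.713)
t=3.600: state=(-0.588, 2.096)
t=3.800: state=(-0.099, 2.618)
t=4.000: state=(0.384, 2.045)
t=4.200: state=(0.670, 0.745)
t=4.400: state=(0.674, -0.687)
t=4.600: state=(0.420, -1.753)
t=4.800: state=(0.024, -2.058)
t=5.000: state=(-0.345, -1.503)
t=5.200: state=(-0.541, -0.416)
t=5.400: state=(-0.508, 0.721)
t=5.570: state=(-0.321, 1.409)
largest grid value and its neighbours: omega(1.760)=4.22460, omega(1.770)=4.22469, omega(1.780)=4.22016
parabola through these three points peaks at t≈1.765 with omega≈4.22523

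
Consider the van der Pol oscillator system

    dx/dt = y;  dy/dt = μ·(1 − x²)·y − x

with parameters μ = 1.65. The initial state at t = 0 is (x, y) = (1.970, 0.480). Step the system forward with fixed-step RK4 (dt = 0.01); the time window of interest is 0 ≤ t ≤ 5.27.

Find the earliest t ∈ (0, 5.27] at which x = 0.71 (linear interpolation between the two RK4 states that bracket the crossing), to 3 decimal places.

t = 2.387

t=0.000: state=(1.970, 0.480)
step 1 (dt=0.01): k1=(0.480, -4.252), k2=(0.459, -4.160), k3=(0.459, -4.162), k4=(0.438, -4.072); state += dt/6·(k1+2k2+2k3+k4)
t=0.010: state=(1.975, 0.438)
t=0.020: state=(1.979, 0.399)
t=0.030: state=(1.983, 0.360)
continuing one RK4 step at a time; state shown every 20 steps (Δt=0.2):
t=0.200: state=(2.002, -0.074)
t=0.400: state=(1.963, -0.283)
t=0.600: state=(1.897, -0.371)
t=0.800: state=(1.817, -0.421)
t=1.000: state=(1.729, -0.463)
t=1.200: state=(1.632, -0.507)
t=1.400: state=(1.525, -0.561)
t=1.600: state=(1.406, -0.629)
t=1.800: state=(1.272, -0.721)
t=2.000: state=(1.116, -0.850)
t=2.200: state=(0.928, -1.040)
t=2.380: state=(0.719, -1.299)
next step: t=2.390: state=(0.706, -1.317) — x has crossed 0.71
linear interpolation between t=2.380 (0.71896) and t=2.390 (0.70588) → t≈2.387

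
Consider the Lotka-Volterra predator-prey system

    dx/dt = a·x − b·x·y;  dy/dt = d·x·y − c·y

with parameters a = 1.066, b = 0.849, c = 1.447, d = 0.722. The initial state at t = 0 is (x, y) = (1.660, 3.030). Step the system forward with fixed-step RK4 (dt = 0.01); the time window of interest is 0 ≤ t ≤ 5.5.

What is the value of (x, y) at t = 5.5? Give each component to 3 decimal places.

t=0.000: state=(1.660, 3.030)
step 1 (dt=0.01): k1=(-2.501, -0.753), k2=(-2.477, -0.779), k3=(-2.477, -0.779), k4=(-2.453, -0.805); state += dt/6·(k1+2k2+2k3+k4)
t=0.010: state=(1.635, 3.022)
t=0.020: state=(1.611, 3.014)
t=0.030: state=(1.587, 3.005)
continuing one RK4 step at a time; state shown every 20 steps (Δt=0.2):
t=0.200: state=(1.250, 2.793)
t=0.400: state=(0.990, 2.455)
t=0.600: state=(0.833, 2.095)
t=0.800: state=(0.744, 1.756)
t=1.000: state=(0.701, 1.459)
t=1.200: state=(0.692, 1.207)
t=1.400: state=(0.711, 1.000)
t=1.600: state=(0.754, 0.832)
t=1.800: state=(0.819, 0.698)
t=2.000: state=(0.909, 0.592)
t=2.200: state=(1.025, 0.509)
t=2.400: state=(1.170, 0.447)
t=2.600: state=(1.348, 0.401)
t=2.800: state=(1.563, 0.370)
t=3.000: state=(1.820, 0.354)
t=3.200: state=(2.122, 0.352)
t=3.400: state=(2.471, 0.367)
t=3.600: state=(2.866, 0.403)
t=3.800: state=(3.295, 0.471)
t=4.000: state=(3.731, 0.586)
t=4.200: state=(4.119, 0.774)
t=4.400: state=(4.367, 1.072)
t=4.600: state=(4.349, 1.512)
t=4.800: state=(3.975, 2.073)
t=5.000: state=(3.295, 2.631)
t=5.200: state=(2.519, 2.996)
t=5.400: state=(1.855, 3.070)
t=5.500: state=(1.594, 3.008)

(x, y) = (1.594, 3.008)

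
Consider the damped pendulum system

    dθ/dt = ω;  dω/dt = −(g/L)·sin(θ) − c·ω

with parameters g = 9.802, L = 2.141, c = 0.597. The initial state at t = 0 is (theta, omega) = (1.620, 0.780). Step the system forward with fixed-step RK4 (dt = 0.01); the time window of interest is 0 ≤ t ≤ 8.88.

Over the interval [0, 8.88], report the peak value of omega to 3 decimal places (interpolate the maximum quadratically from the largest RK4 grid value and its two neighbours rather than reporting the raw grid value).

t=0.000: state=(1.620, 0.780)
step 1 (dt=0.01): k1=(0.780, -5.038), k2=(0.755, -5.022), k3=(0.755, -5.022), k4=(0.730, -5.007); state += dt/6·(k1+2k2+2k3+k4)
t=0.010: state=(1.628, 0.730)
t=0.020: state=(1.635, 0.680)
t=0.030: state=(1.641, 0.630)
continuing one RK4 step at a time; state shown every 50 steps (Δt=0.5):
t=0.500: state=(1.440, -1.394)
t=1.000: state=(0.381, -2.549)
t=1.500: state=(-0.704, -1.447)
t=2.000: state=(-0.936, 0.481)
t=2.500: state=(-0.362, 1.585)
t=3.000: state=(0.370, 1.090)
t=3.500: state=(0.592, -0.210)
t=4.000: state=(0.249, -1.004)
t=4.500: state=(-0.224, -0.721)
t=5.000: state=(-0.377, 0.125)
t=5.500: state=(-0.157, 0.644)
t=6.000: state=(0.145, 0.459)
t=6.500: state=(0.240, -0.088)
t=7.000: state=(0.096, -0.416)
t=7.500: state=(-0.097, -0.287)
t=8.000: state=(-0.153, 0.066)
t=8.500: state=(-0.058, 0.269)
t=8.880: state=(0.041, 0.222)
largest grid value and its neighbours: omega(2.580)=1.61562, omega(2.590)=1.61622, omega(2.600)=1.61610
parabola through these three points peaks at t≈2.593 with omega≈1.61626

max omega = 1.616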